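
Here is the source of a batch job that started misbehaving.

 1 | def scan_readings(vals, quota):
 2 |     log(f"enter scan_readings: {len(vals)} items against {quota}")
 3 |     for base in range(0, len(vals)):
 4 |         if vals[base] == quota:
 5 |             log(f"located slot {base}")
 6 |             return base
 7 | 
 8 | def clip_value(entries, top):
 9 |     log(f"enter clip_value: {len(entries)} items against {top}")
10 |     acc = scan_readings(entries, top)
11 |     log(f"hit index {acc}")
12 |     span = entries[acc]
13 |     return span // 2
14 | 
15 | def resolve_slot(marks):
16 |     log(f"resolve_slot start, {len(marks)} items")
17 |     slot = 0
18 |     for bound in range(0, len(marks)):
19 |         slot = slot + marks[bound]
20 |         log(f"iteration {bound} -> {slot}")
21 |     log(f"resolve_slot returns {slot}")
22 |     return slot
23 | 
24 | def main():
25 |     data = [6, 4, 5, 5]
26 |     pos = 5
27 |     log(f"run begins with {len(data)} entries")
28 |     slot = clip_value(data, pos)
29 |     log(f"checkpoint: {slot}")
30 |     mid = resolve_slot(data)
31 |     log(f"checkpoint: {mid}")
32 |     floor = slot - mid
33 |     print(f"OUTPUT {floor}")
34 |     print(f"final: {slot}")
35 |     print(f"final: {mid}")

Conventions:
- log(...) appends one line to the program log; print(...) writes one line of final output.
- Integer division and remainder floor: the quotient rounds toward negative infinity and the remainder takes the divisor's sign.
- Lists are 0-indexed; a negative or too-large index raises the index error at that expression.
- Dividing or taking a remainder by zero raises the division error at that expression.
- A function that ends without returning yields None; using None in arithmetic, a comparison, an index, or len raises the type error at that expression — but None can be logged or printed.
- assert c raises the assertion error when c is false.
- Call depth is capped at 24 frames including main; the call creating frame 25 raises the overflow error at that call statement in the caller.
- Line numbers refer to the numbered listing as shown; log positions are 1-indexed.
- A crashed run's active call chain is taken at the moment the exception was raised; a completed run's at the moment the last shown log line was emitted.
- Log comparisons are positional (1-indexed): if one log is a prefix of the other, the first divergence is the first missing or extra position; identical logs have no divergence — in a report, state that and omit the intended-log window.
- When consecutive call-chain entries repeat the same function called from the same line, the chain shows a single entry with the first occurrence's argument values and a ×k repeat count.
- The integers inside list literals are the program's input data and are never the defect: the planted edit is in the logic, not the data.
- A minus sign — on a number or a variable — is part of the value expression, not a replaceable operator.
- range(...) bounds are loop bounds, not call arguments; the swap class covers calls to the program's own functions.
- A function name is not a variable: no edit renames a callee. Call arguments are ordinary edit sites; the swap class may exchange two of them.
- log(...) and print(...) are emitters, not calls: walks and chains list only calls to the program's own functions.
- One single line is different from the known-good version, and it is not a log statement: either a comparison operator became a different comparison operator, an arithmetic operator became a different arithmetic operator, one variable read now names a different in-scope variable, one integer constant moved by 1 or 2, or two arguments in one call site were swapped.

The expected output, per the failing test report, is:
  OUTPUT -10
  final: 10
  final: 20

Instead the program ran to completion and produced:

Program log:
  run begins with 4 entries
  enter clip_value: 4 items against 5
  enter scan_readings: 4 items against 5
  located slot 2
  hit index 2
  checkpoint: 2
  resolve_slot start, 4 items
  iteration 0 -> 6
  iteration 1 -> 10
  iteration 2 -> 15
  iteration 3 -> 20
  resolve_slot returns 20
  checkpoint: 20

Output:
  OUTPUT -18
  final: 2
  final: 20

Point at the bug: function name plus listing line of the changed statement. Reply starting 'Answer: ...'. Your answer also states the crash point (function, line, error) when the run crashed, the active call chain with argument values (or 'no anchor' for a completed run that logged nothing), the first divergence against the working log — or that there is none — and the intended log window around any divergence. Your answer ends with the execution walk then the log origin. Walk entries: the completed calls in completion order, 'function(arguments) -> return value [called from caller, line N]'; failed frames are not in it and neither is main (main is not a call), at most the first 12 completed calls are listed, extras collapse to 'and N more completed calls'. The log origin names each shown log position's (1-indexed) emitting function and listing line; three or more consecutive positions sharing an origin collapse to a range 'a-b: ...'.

Answer: the defect is in clip_value at line 13.
Core observation: Everything matches until log position 6, which reads 'checkpoint: 2' in place of 'checkpoint: 10'.
Call chain: main.
First divergence: position 6 — the shown line 'checkpoint: 2' should read 'checkpoint: 10'.
Intended log window:
  4: located slot 2
  5: hit index 2
  6: checkpoint: 10
  7: resolve_slot start, 4 items
Execution walk:
  scan_readings([6, 4, 5, 5], 5) -> 2  [called from clip_value, line 10]
  clip_value([6, 4, 5, 5], 5) -> 2  [called from main, line 28]
  resolve_slot([6, 4, 5, 5]) -> 20  [called from main, line 30]
Log origin:
  1: from main, line 27
  2: from clip_value, line 9
  3: from scan_readings, line 2
  4: from scan_readings, line 5
  5: from clip_value, line 11
  6: from main, line 29
  7: from resolve_slot, line 16
  8-11: from resolve_slot, line 20
  12: from resolve_slot, line 21
  13: from main, line 31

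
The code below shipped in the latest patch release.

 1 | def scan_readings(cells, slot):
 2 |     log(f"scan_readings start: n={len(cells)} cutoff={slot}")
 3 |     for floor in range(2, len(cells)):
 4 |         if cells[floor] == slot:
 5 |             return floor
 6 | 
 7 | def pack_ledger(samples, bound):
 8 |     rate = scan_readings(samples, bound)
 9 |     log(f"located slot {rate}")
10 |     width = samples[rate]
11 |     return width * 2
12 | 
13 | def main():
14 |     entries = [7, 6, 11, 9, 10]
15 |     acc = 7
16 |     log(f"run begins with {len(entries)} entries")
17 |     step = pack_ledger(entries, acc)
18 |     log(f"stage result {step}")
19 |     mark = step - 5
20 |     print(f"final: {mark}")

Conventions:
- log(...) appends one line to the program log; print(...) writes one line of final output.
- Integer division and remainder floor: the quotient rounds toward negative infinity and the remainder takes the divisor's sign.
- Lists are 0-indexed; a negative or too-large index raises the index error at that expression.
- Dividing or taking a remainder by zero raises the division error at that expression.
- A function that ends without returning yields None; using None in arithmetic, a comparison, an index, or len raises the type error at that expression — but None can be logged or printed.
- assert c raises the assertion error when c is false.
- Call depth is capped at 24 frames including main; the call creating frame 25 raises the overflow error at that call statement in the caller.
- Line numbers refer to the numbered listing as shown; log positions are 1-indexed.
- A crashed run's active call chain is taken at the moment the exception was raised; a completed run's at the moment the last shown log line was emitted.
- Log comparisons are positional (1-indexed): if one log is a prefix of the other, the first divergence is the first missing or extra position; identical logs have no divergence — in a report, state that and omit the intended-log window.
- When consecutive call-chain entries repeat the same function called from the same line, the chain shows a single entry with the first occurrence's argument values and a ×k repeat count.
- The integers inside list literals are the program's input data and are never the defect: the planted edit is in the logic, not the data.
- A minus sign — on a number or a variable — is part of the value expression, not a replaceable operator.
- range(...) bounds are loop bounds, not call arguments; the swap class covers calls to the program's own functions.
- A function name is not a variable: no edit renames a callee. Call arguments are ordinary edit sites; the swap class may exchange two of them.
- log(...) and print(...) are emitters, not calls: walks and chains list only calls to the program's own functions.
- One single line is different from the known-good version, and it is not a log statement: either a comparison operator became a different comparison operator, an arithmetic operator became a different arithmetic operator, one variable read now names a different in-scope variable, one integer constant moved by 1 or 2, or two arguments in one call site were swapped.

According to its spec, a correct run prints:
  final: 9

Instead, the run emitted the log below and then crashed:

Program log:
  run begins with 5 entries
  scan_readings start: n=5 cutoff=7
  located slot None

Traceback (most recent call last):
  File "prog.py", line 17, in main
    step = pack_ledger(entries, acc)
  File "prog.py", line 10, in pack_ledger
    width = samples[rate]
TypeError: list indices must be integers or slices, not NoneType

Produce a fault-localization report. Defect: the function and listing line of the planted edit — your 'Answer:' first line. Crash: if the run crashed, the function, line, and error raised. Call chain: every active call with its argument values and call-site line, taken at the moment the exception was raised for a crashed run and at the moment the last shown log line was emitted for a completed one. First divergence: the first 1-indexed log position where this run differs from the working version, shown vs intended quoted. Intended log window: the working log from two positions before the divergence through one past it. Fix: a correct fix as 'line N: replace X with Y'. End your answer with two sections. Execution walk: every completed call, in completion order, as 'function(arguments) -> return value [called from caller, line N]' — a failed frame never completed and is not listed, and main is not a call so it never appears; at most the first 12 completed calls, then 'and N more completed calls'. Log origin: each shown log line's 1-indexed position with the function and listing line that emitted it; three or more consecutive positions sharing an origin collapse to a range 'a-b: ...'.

Answer: the defect is in scan_readings at line 3.
The tell: At log position 3 the runs split — shown 'located slot None', but the working version logs 'located slot 0'.
Crash: pack_ledger, line 10, TypeError.
Call chain: main -> pack_ledger([7, 6, 11, 9, 10], 7) (called at line 17).
First divergence: at position 3 the run shows 'located slot None' where the working version logs 'located slot 0'.
Intended log window:
  1: run begins with 5 entries
  2: scan_readings start: n=5 cutoff=7
  3: located slot 0
  4: stage result 14
Execution walk:
  scan_readings([7, 6, 11, 9, 10], 7) -> None  [called from pack_ledger, line 8]
Log origin:
  1: from main, line 16
  2: from scan_readings, line 2
  3: from pack_ledger, line 9
A correct fix: line 3: replace `2` with `0`.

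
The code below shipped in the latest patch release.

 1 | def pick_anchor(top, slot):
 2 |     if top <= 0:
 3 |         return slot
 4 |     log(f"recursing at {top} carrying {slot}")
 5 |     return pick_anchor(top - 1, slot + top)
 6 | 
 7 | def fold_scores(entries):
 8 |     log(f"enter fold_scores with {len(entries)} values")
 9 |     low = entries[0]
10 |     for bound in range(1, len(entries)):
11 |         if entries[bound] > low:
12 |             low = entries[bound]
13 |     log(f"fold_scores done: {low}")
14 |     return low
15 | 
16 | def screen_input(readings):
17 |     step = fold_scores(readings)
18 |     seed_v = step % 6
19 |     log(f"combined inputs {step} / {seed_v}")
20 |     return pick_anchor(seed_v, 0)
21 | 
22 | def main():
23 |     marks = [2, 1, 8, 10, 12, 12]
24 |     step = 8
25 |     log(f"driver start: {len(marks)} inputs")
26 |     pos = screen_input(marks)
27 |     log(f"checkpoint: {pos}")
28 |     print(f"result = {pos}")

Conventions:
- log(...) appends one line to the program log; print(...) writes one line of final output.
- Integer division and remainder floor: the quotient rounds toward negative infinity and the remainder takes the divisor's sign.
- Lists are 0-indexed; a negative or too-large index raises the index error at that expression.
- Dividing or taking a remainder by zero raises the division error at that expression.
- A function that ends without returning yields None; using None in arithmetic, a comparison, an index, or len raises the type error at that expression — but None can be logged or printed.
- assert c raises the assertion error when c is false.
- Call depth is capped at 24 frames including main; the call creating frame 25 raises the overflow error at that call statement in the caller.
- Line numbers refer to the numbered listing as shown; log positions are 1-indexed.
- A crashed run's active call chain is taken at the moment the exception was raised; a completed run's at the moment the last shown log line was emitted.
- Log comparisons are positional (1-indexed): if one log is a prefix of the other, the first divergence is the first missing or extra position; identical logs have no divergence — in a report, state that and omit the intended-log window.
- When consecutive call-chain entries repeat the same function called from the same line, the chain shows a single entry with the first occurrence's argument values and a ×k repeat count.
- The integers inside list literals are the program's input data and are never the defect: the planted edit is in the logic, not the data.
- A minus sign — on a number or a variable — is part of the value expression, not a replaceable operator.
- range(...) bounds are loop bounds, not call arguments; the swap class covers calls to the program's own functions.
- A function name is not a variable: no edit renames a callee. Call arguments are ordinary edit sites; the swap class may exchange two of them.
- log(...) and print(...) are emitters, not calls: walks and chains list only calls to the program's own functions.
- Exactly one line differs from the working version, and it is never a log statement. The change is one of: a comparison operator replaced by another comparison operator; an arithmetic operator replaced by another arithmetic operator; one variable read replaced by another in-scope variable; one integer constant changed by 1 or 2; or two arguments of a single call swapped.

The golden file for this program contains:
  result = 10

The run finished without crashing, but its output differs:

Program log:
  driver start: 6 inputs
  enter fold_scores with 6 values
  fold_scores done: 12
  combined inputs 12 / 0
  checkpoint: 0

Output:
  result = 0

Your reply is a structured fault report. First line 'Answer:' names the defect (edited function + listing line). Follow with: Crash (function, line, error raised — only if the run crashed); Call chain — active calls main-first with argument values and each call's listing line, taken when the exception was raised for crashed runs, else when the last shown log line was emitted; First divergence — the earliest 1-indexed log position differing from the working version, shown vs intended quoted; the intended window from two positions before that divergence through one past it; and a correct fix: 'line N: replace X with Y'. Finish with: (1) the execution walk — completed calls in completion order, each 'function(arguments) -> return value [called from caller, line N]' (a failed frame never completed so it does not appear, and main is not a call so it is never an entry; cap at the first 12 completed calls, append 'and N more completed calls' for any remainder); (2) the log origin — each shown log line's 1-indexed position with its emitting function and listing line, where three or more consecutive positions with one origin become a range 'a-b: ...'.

Answer: the defect is in screen_input at line 18.
Key fact: The log first diverges at position 4: the faulty run prints 'combined inputs 12 / 0' where the working version prints 'combined inputs 12 / 4'.
Call chain: main.
First divergence: position 4 — the shown line 'combined inputs 12 / 0' should read 'combined inputs 12 / 4'.
Intended log window:
  2: enter fold_scores with 6 values
  3: fold_scores done: 12
  4: combined inputs 12 / 4
  5: recursing at 4 carrying 0
Execution walk:
  fold_scores([2, 1, 8, 10, 12, 12]) -> 12  [called from screen_input, line 17]
  pick_anchor(0, 0) -> 0  [called from screen_input, line 20]
  screen_input([2, 1, 8, 10, 12, 12]) -> 0  [called from main, line 26]
Log line origins:
  1: logged in main at line 25
  2: logged in fold_scores at line 8
  3: logged in fold_scores at line 13
  4: logged in screen_input at line 19
  5: logged in main at line 27
A correct fix: line 18: replace `6` with `8`.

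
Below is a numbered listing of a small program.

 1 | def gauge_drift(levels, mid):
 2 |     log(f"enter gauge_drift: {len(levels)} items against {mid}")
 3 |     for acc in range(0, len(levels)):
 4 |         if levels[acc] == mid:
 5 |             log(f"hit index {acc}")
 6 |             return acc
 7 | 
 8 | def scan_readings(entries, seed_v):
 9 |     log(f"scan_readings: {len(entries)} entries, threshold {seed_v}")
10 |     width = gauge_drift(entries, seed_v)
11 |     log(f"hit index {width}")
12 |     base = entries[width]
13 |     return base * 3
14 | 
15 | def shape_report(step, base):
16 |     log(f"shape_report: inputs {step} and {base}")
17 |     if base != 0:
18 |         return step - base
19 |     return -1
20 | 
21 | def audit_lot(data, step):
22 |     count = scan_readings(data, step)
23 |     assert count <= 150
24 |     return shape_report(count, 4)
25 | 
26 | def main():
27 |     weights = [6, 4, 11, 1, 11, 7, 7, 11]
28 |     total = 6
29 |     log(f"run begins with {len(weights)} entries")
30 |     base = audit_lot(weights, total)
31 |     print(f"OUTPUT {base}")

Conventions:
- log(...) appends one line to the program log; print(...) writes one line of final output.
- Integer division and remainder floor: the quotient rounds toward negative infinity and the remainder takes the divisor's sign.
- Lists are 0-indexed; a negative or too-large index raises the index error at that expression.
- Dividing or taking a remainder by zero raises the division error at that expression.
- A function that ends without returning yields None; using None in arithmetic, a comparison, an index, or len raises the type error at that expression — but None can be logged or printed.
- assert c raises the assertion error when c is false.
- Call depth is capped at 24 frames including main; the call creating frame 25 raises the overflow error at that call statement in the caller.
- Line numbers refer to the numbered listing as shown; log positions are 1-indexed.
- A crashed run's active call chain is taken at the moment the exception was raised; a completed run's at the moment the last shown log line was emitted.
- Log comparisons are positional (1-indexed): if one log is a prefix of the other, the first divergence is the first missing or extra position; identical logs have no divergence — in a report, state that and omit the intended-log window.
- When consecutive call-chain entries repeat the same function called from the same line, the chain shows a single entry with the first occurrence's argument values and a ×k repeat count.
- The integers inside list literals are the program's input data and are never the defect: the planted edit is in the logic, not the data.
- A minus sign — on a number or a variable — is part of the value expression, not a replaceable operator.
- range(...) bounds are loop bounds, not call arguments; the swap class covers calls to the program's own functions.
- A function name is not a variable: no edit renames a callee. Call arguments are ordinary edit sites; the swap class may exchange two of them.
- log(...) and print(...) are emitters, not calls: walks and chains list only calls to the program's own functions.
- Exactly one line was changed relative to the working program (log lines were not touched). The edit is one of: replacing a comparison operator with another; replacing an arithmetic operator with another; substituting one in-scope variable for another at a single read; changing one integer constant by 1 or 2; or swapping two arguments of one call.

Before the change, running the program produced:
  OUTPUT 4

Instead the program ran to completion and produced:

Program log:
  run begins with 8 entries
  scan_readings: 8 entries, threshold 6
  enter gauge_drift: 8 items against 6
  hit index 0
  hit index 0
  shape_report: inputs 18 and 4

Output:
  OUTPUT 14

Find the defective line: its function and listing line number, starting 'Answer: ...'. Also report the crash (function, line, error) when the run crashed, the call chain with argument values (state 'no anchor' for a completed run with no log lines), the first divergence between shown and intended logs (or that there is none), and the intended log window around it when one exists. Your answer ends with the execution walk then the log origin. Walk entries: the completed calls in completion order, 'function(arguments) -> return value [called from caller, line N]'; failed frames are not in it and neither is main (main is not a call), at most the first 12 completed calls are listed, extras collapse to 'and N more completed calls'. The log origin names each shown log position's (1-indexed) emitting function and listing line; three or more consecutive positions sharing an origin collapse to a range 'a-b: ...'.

Answer: the defect is in shape_report at line 18.
Key fact: Every logged value matches the working version; the printed result is what differs.
Call chain: main -> audit_lot([6, 4, 11, 1, 11, 7, 7, 11], 6) (called at line 30) -> shape_report(18, 4) (called at line 24).
First divergence: there is none — every log position agrees.
Execution walk:
  gauge_drift([6, 4, 11, 1, 11, 7, 7, 11], 6) -> 0  [called from scan_readings, line 10]
  scan_readings([6, 4, 11, 1, 11, 7, 7, 11], 6) -> 18  [called from audit_lot, line 22]
  shape_report(18, 4) -> 14  [called from audit_lot, line 24]
  audit_lot([6, 4, 11, 1, 11, 7, 7, 11], 6) -> 14  [called from main, line 30]
Log origin:
  1: logged in main at line 29
  2: logged in scan_readings at line 9
  3: logged in gauge_drift at line 2
  4: logged in gauge_drift at line 5
  5: logged in scan_readings at line 11
  6: logged in shape_report at line 16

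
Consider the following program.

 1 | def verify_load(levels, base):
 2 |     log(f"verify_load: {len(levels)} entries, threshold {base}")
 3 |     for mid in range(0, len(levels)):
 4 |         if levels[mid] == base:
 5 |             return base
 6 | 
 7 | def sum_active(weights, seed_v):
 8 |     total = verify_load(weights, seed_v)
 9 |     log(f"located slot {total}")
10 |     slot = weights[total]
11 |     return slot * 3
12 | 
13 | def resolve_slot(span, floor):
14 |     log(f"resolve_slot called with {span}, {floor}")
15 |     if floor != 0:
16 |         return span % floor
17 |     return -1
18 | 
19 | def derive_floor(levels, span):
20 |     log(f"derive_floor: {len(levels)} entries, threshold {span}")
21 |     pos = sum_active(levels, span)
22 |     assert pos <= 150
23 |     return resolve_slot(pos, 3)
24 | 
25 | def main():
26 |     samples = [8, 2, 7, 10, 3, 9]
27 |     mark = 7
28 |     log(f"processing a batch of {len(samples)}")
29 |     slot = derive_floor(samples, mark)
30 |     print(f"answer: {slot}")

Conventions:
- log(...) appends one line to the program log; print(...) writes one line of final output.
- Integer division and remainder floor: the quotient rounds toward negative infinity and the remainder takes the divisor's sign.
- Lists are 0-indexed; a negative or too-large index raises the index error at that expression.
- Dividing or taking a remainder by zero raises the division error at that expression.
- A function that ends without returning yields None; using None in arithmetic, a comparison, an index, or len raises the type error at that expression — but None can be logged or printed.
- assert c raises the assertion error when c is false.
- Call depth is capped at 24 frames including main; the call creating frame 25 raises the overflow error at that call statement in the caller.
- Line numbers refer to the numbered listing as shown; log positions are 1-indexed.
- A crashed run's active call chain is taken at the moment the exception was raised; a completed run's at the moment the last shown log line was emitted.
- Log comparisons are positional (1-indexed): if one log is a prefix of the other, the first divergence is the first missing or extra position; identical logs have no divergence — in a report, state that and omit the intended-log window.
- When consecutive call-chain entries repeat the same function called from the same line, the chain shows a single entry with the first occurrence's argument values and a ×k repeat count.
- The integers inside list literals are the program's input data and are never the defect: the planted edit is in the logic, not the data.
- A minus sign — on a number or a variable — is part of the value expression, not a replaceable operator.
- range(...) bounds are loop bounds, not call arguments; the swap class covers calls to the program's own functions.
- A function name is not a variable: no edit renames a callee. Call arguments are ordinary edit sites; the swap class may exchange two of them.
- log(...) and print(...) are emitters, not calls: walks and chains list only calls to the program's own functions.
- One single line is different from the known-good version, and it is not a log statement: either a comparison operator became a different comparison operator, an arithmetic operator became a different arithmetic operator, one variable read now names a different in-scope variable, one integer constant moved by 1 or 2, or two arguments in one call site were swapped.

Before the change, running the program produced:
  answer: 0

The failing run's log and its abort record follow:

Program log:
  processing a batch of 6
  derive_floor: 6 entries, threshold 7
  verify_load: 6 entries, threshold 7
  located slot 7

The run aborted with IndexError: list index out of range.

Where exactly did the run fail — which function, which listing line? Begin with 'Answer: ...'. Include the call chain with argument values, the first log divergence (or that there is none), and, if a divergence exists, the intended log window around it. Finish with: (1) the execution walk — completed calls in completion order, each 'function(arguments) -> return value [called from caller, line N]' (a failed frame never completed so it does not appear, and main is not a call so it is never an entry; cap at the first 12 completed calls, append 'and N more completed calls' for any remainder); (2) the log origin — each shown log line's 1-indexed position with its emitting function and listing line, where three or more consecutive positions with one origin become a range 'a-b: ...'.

Answer: the error was raised in sum_active, line 10.
Key observation: Everything matches until log position 4, which reads 'located slot 7' in place of 'located slot 2'.
Call chain: main -> derive_floor([8, 2, 7, 10, 3, 9], 7) (called at line 29) -> sum_active([8, 2, 7, 10, 3, 9], 7) (called at line 21).
First divergence: position 4 — the shown line 'located slot 7' should read 'located slot 2'.
Intended log window:
  2: derive_floor: 6 entries, threshold 7
  3: verify_load: 6 entries, threshold 7
  4: located slot 2
  5: resolve_slot called with 21, 3
Execution walk:
  verify_load([8, 2, 7, 10, 3, 9], 7) -> 7  [called from sum_active, line 8]
Log origin:
  1 — main, line 28
  2 — derive_floor, line 20
  3 — verify_load, line 2
  4 — sum_active, line 9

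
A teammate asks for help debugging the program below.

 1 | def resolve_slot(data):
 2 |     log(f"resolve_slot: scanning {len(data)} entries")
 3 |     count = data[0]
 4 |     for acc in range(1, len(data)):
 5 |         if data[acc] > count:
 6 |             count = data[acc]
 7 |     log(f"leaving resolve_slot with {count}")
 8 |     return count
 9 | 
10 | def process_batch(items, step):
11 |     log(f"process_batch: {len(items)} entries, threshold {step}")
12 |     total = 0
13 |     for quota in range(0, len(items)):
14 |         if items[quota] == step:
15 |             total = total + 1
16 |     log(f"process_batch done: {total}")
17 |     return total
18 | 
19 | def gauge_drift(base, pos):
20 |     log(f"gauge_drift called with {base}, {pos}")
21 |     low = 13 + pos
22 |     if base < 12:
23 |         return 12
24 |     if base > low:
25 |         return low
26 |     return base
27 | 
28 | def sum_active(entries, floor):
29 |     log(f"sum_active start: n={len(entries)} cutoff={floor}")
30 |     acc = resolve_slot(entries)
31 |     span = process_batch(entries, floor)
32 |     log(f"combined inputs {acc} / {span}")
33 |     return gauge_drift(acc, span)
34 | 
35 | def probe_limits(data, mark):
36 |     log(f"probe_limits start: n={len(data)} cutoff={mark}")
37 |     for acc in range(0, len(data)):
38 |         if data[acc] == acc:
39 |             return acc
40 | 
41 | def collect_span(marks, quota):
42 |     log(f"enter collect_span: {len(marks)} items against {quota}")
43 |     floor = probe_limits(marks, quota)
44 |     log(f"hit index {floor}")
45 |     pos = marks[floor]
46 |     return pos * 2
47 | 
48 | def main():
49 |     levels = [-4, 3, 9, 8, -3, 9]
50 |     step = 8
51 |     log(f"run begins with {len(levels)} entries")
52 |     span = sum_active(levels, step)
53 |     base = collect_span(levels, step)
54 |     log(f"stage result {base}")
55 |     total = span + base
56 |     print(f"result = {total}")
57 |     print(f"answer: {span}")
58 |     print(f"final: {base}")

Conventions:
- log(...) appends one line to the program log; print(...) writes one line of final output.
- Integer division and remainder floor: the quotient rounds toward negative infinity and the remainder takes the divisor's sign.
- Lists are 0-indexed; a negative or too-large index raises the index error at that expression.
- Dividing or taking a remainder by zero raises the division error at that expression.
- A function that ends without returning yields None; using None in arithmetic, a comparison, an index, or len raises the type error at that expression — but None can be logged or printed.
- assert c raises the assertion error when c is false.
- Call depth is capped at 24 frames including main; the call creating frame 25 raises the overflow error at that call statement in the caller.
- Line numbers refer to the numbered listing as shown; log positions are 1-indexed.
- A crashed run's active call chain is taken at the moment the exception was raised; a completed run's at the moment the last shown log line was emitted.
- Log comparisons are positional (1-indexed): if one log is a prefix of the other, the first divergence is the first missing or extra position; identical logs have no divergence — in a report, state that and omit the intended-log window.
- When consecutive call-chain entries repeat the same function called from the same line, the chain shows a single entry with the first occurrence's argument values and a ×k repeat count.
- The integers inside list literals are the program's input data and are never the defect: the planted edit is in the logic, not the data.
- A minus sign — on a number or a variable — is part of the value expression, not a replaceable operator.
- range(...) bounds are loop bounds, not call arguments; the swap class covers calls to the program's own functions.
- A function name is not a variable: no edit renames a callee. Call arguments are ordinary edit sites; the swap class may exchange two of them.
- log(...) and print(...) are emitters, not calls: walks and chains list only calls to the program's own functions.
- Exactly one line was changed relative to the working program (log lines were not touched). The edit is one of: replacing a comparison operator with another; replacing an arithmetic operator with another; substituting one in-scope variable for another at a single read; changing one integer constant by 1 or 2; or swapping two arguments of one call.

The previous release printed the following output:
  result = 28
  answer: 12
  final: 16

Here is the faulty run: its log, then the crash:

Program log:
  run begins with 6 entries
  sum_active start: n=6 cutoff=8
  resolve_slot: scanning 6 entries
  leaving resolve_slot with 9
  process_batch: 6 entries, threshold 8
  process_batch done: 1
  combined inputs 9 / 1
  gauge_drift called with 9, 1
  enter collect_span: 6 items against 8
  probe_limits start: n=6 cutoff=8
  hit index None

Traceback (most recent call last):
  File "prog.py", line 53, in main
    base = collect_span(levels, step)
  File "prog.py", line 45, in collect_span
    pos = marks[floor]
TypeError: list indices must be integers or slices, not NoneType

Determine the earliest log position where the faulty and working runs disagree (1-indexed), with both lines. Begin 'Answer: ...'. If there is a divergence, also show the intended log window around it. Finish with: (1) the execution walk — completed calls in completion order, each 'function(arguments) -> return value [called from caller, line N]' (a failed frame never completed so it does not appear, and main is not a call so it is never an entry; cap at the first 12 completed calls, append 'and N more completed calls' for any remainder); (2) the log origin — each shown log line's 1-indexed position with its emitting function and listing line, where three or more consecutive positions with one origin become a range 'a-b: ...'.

Answer: at position 11 the run shows 'hit index None' where the working version logs 'hit index 3'.
Intended log window:
  9: enter collect_span: 6 items against 8
  10: probe_limits start: n=6 cutoff=8
  11: hit index 3
  12: stage result 16
Execution walk:
  resolve_slot([-4, 3, 9, 8, -3, 9]) -> 9  [called from sum_active, line 30]
  process_batch([-4, 3, 9, 8, -3, 9], 8) -> 1  [called from sum_active, line 31]
  gauge_drift(9, 1) -> 12  [called from sum_active, line 33]
  sum_active([-4, 3, 9, 8, -3, 9], 8) -> 12  [called from main, line 52]
  probe_limits([-4, 3, 9, 8, -3, 9], 8) -> None  [called from collect_span, line 43]
Log origin:
  1 — main, line 51
  2 — sum_active, line 29
  3 — resolve_slot, line 2
  4 — resolve_slot, line 7
  5 — process_batch, line 11
  6 — process_batch, line 16
  7 — sum_active, line 32
  8 — gauge_drift, line 20
  9 — collect_span, line 42
  10 — probe_limits, line 36
  11 — collect_span, line 44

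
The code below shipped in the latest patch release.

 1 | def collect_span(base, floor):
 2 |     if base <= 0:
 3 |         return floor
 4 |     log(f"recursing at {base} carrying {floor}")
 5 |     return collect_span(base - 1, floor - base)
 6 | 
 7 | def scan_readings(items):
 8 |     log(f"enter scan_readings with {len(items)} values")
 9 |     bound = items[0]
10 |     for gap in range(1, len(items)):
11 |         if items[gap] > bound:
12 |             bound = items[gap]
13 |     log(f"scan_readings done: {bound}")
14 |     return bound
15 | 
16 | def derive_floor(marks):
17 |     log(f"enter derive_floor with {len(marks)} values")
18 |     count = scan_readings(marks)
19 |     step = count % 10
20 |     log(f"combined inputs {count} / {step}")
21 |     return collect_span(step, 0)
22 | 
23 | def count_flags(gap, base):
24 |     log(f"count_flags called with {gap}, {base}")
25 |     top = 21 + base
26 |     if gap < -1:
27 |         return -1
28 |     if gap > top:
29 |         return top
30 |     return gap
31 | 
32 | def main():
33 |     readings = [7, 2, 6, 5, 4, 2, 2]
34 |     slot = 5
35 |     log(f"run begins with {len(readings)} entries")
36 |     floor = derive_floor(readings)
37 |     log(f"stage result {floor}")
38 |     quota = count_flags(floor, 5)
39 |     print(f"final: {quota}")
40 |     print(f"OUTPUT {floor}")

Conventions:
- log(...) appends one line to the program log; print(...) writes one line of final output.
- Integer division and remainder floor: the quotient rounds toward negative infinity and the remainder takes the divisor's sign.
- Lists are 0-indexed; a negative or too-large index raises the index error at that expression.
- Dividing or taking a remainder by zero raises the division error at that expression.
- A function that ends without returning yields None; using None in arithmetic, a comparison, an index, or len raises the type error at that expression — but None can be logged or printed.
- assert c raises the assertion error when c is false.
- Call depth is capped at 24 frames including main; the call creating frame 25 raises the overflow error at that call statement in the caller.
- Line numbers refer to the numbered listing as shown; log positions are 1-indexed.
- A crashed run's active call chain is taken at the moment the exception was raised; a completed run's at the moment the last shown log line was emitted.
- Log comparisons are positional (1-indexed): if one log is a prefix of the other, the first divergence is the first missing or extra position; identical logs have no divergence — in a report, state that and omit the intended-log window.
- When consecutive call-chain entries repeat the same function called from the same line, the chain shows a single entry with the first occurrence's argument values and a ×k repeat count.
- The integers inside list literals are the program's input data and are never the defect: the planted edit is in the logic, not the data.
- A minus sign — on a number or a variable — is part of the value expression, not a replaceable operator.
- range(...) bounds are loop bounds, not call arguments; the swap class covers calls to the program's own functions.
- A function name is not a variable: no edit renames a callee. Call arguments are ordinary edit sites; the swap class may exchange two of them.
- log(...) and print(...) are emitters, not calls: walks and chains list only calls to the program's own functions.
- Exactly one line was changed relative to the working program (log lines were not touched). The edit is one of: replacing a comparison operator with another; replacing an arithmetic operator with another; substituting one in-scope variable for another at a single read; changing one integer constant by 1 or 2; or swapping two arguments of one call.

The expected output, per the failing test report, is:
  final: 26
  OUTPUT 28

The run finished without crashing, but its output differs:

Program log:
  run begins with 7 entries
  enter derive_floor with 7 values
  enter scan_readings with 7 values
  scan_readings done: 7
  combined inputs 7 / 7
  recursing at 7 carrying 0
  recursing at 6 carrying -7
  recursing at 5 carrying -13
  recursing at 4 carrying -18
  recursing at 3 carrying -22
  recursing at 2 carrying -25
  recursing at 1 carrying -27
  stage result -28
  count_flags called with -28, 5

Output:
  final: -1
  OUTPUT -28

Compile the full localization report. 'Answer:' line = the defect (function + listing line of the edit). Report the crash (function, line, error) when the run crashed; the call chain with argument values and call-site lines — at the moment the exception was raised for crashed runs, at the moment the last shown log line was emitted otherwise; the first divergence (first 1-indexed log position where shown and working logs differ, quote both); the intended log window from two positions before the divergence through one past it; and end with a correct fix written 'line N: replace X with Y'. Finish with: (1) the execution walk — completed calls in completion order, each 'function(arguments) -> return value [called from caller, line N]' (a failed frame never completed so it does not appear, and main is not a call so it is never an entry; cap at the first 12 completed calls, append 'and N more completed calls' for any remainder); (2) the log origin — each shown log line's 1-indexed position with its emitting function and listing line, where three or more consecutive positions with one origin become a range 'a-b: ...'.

Answer: the defect is in collect_span at line 5.
Core observation: The earliest visible damage is log position 7 — 'recursing at 6 carrying -7' rather than the intended 'recursing at 6 carrying 7'.
Call chain: main -> count_flags(-28, 5) (called at line 38).
First divergence: position 7 — shown 'recursing at 6 carrying -7', intended 'recursing at 6 carrying 7'.
Intended log window:
  5: combined inputs 7 / 7
  6: recursing at 7 carrying 0
  7: recursing at 6 carrying 7
  8: recursing at 5 carrying 13
Execution walk:
  scan_readings([7, 2, 6, 5, 4, 2, 2]) -> 7  [called from derive_floor, line 18]
  collect_span(0, -28) -> -28  [called from collect_span, line 5]
  collect_span(1, -27) -> -28  [called from collect_span, line 5]
  collect_span(2, -25) -> -28  [called from collect_span, line 5]
  collect_span(3, -22) -> -28  [called from collect_span, line 5]
  collect_span(4, -18) -> -28  [called from collect_span, line 5]
  collect_span(5, -13) -> -28  [called from collect_span, line 5]
  collect_span(6, -7) -> -28  [called from collect_span, line 5]
  collect_span(7, 0) -> -28  [called from derive_floor, line 21]
  derive_floor([7, 2, 6, 5, 4, 2, 2]) -> -28  [called from main, line 36]
  count_flags(-28, 5) -> -1  [called from main, line 38]
Log origin:
  1: from main, line 35
  2: from derive_floor, line 17
  3: from scan_readings, line 8
  4: from scan_readings, line 13
  5: from derive_floor, line 20
  6-12: from collect_span, line 4
  13: from main, line 37
  14: from count_flags, line 24
A correct fix: line 5: replace `floor - base` with `floor + base`.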